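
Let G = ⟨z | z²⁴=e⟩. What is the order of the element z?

Compute successive powers until reaching e:
  z¹ = z, z² = z², z³ = z³, z⁴ = z⁴, z⁵ = z⁵, z⁶ = z⁶, z⁷ = z⁷, z⁸ = z⁸, z⁹ = z⁹, z¹⁰ = z¹⁰, z¹¹ = z¹¹, z¹² = z¹², z¹³ = z¹³, z¹⁴ = z¹⁴, z¹⁵ = z¹⁵, z¹⁶ = z¹⁶, z¹⁷ = z¹⁷, z¹⁸ = z¹⁸, z¹⁹ = z¹⁹, z²⁰ = z²⁰, z²¹ = z²¹, z²² = z²², z²³ = z²³, z²⁴ = e.
The smallest positive k with zᵏ = e is 24.

Answer: 24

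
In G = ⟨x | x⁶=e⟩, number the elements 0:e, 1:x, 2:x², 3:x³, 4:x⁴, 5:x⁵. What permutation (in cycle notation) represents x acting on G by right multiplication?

(0 1 2 3 4 5)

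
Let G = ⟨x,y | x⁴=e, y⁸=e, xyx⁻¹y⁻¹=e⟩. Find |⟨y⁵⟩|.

|⟨y⁵⟩| equals the order of y⁵. Compute successive powers until reaching e:
  (y⁵)¹ = y⁵, (y⁵)² = y², (y⁵)³ = y⁷, (y⁵)⁴ = y⁴, (y⁵)⁵ = y, (y⁵)⁶ = y⁶, (y⁵)⁷ = y³, (y⁵)⁸ = e.
The smallest positive k with (y⁵)ᵏ = e is 8, so |⟨y⁵⟩| = 8.

Answer: 8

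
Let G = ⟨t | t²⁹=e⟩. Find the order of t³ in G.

Compute successive powers until reaching e:
  (t³)¹ = t³, (t³)² = t⁶, (t³)³ = t⁹, (t³)⁴ = t¹², (t³)⁵ = t¹⁵, (t³)⁶ = t¹⁸, (t³)⁷ = t²¹, (t³)⁸ = t²⁴, (t³)⁹ = t²⁷, (t³)¹⁰ = t, (t³)¹¹ = t⁴, (t³)¹² = t⁷, (t³)¹³ = t¹⁰, (t³)¹⁴ = t¹³, (t³)¹⁵ = t¹⁶, (t³)¹⁶ = t¹⁹, (t³)¹⁷ = t²², (t³)¹⁸ = t²⁵, (t³)¹⁹ = t²⁸, (t³)²⁰ = t², (t³)²¹ = t⁵, (t³)²² = t⁸, (t³)²³ = t¹¹, (t³)²⁴ = t¹⁴, (t³)²⁵ = t¹⁷, (t³)²⁶ = t²⁰, (t³)²⁷ = t²³, (t³)²⁸ = t²⁶, (t³)²⁹ = e.
The smallest positive k with (t³)ᵏ = e is 29.

Answer: 29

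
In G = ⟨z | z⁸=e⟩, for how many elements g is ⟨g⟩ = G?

G is cyclic of order 8. An element generates G iff its order is 8, and a cyclic group of order 8 has exactly φ(8) = 4 such elements.

Answer: 4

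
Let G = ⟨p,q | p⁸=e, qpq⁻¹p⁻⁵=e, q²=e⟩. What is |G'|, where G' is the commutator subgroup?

G' = [G, G] is generated by all commutators. The generator-pair commutators are: [p, q] = p⁴.
The subgroup they normally generate is {e, p⁴}, of order 2.
Check: |G/G'| = 16/2 = 8 is the order of the abelianisation.

Answer: 2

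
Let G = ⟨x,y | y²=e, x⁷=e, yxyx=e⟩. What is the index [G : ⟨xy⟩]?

First find ord(xy) by computing successive powers:
  (xy)¹ = xy, (xy)² = e.
So |⟨xy⟩| = ord(xy) = 2. With |G| = 14, by Lagrange [G : ⟨xy⟩] = 14/2 = 7.

Answer: 7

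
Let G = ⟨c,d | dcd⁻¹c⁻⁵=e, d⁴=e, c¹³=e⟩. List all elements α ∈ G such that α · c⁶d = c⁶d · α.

⟨c⁶d⟩ ⊆ C_G(c⁶d) since powers of c⁶d commute with c⁶d; so |C_G(c⁶d)| ≥ |⟨c⁶d⟩| = 4.
By orbit–stabilizer, |C_G(c⁶d)| = |G| / |conj. class of c⁶d| = 52 / 13 = 4.
The 4 elements commuting with c⁶d are {e, c⁶d, c⁴d³, c¹⁰d²}.

Answer: {e, c⁶d, c⁴d³, c¹⁰d²}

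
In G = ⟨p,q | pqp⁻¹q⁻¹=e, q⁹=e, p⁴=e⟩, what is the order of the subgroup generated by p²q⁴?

|⟨p²q⁴⟩| equals the order of p²q⁴. Compute successive powers until reaching e:
  (p²q⁴)¹ = p²q⁴, (p²q⁴)² = q⁸, (p²q⁴)³ = p²q³, (p²q⁴)⁴ = q⁷, (p²q⁴)⁵ = p²q², (p²q⁴)⁶ = q⁶, (p²q⁴)⁷ = p²q, (p²q⁴)⁸ = q⁵, (p²q⁴)⁹ = p², (p²q⁴)¹⁰ = q⁴, (p²q⁴)¹¹ = p²q⁸, (p²q⁴)¹² = q³, (p²q⁴)¹³ = p²q⁷, (p²q⁴)¹⁴ = q², (p²q⁴)¹⁵ = p²q⁶, (p²q⁴)¹⁶ = q, (p²q⁴)¹⁷ = p²q⁵, (p²q⁴)¹⁸ = e.
The smallest positive k with (p²q⁴)ᵏ = e is 18, so |⟨p²q⁴⟩| = 18.

Answer: 18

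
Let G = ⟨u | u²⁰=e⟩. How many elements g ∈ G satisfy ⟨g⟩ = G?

G is cyclic of order 20. An element generates G iff its order is 20, and a cyclic group of order 20 has exactly φ(20) = 8 such elements.

Answer: 8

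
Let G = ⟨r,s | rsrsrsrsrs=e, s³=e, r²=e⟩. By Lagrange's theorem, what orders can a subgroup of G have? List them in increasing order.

|G| = 60 = 2² · 3 · 5. By Lagrange's theorem the order of any subgroup divides 60; the divisors of 60 are 1, 2, 3, 4, 5, 6, 10, 12, 15, 20, 30, 60.

Answer: 1, 2, 3, 4, 5, 6, 10, 12, 15, 20, 30, 60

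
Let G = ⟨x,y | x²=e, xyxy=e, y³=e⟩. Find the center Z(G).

An element z ∈ Z(G) iff z commutes with every generator.
For example e is central: e·x = x = x·e; e·y = y = y·e.
Whereas x ∉ Z(G) since x·y = xy ≠ xy² = y·x.
Checking each of the 6 elements this way gives Z(G) = {e}, of order 1.

Answer: {e}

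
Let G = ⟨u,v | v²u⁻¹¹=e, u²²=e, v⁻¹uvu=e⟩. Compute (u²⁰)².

Compute successive powers of (u²⁰), reducing at each step:
  (u²⁰)²: (u²⁰) · u²⁰ = u¹⁸

Answer: u¹⁸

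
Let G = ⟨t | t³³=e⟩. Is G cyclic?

|G| = 33. The element t has order 33 (its powers give 33 distinct elements), so ⟨t⟩ = G and G is cyclic.

Answer: Yes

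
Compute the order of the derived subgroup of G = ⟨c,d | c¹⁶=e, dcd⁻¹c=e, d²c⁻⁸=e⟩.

G' = [G, G] is generated by all commutators. The generator-pair commutators are: [c, d] = c².
The subgroup they normally generate is {e, c², c⁴, c⁶, c⁸, c¹⁰, c¹², c¹⁴}, of order 8.
Check: |G/G'| = 32/8 = 4 is the order of the abelianisation.

Answer: 8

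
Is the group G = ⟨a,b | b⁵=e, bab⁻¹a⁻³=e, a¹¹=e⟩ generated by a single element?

Every cyclic group is abelian. But a·b = ab while b·a = a³b, so a·b ≠ b·a and G is not abelian. Hence G is not cyclic.

Answer: No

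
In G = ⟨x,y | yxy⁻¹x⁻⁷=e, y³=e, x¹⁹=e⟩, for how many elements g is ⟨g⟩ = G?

⟨g⟩ = G would require ord(g) = |G| = 57, but the maximum element order in G is 19 < 57. So G is not cyclic and no single element generates it: the count is 0.

Answer: 0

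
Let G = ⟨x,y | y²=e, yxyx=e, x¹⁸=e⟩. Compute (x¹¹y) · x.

Compute (x¹¹y) · x by multiplying left to right and reducing via the relations at each step:
  (x¹¹y) · x = x¹⁰y

Answer: x¹⁰y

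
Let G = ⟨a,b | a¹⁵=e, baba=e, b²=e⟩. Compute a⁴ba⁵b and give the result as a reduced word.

Multiply left to right, reducing at each step:
  (a⁴) · b = a⁴b
  (a⁴b) · a⁵ = a¹⁴b
  (a¹⁴b) · b = a¹⁴

Answer: a¹⁴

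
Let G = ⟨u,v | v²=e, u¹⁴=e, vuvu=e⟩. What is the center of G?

An element z ∈ Z(G) iff z commutes with every generator.
For example u⁷ is central: (u⁷)·u = u⁸ = u·(u⁷); (u⁷)·v = u⁷v = v·(u⁷).
Whereas u ∉ Z(G) since u·v = uv ≠ u¹³v = v·u.
Checking each of the 28 elements this way gives Z(G) = {e, u⁷}, of order 2.

Answer: {e, u⁷}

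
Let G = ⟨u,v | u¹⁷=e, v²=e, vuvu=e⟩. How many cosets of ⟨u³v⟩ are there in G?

First find ord(u³v) by computing successive powers:
  (u³v)¹ = u³v, (u³v)² = e.
So |⟨u³v⟩| = ord(u³v) = 2. With |G| = 34, by Lagrange [G : ⟨u³v⟩] = 34/2 = 17.

Answer: 17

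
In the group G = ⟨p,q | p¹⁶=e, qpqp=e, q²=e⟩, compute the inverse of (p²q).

The order of (p²q) is 2 (smallest k with (p²q)ᵏ = e), so (p²q)⁻¹ = (p²q)¹ = p²q.
Check: (p²q) · (p²q) → (p²q) · p² = q;   q · q = e, giving e as required.

Answer: p²q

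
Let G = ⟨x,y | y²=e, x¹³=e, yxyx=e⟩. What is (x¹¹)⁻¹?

The order of (x¹¹) is 13 (smallest k with (x¹¹)ᵏ = e), so (x¹¹)⁻¹ = (x¹¹)¹² = x².
Check: (x¹¹) · (x²) → (x¹¹) · x² = e, giving e as required.

Answer: x²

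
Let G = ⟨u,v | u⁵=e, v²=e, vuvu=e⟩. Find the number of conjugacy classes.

The conjugacy classes (representative and size) are:
  [e] (size 1), [u] (size 2), [u²] (size 2), [v] (size 5).
Class equation: 1 + 2 + 2 + 5 = 10 = |G|. So G has 4 conjugacy classes.

Answer: 4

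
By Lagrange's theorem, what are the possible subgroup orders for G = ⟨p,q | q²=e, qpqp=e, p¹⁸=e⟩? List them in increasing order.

|G| = 36 = 2² · 3². By Lagrange's theorem the order of any subgroup divides 36; the divisors of 36 are 1, 2, 3, 4, 6, 9, 12, 18, 36.

Answer: 1, 2, 3, 4, 6, 9, 12, 18, 36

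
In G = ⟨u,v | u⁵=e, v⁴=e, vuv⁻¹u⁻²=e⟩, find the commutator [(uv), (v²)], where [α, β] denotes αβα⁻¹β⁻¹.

[(uv), (v²)] = (uv)·(v²)·(uv)⁻¹·(v²)⁻¹.
  (uv) · (v²) = uv³
  (uv³) · (u²v³) = u²v²
  (u²v²) · (v²) = u²

Answer: u²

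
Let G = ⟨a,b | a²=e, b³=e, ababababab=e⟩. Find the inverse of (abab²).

The order of (abab²) is 5 (smallest k with (abab²)ᵏ = e), so (abab²)⁻¹ = (abab²)⁴ = bab²a.
Check: (abab²) · (bab²a) → (abab²) · b = aba;   (aba) · a = ab;   (ab) · b² = a;   a · a = e, giving e as required.

Answer: bab²a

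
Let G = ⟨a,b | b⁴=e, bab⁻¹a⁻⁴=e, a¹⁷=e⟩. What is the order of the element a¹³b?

Compute successive powers until reaching e:
  (a¹³b)¹ = a¹³b, (a¹³b)² = a¹⁴b², (a¹³b)³ = ab³, (a¹³b)⁴ = e.
The smallest positive k with (a¹³b)ᵏ = e is 4.

Answer: 4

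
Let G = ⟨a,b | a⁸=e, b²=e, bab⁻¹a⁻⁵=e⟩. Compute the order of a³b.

Compute successive powers until reaching e:
  (a³b)¹ = a³b, (a³b)² = a², (a³b)³ = a⁵b, (a³b)⁴ = a⁴, (a³b)⁵ = a⁷b, (a³b)⁶ = a⁶, (a³b)⁷ = ab, (a³b)⁸ = e.
The smallest positive k with (a³b)ᵏ = e is 8.

Answer: 8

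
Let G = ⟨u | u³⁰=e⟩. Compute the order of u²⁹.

Compute successive powers until reaching e:
  (u²⁹)¹ = u²⁹, (u²⁹)² = u²⁸, (u²⁹)³ = u²⁷, (u²⁹)⁴ = u²⁶, (u²⁹)⁵ = u²⁵, (u²⁹)⁶ = u²⁴, (u²⁹)⁷ = u²³, (u²⁹)⁸ = u²², (u²⁹)⁹ = u²¹, (u²⁹)¹⁰ = u²⁰, (u²⁹)¹¹ = u¹⁹, (u²⁹)¹² = u¹⁸, (u²⁹)¹³ = u¹⁷, (u²⁹)¹⁴ = u¹⁶, (u²⁹)¹⁵ = u¹⁵, (u²⁹)¹⁶ = u¹⁴, (u²⁹)¹⁷ = u¹³, (u²⁹)¹⁸ = u¹², (u²⁹)¹⁹ = u¹¹, (u²⁹)²⁰ = u¹⁰, (u²⁹)²¹ = u⁹, (u²⁹)²² = u⁸, (u²⁹)²³ = u⁷, (u²⁹)²⁴ = u⁶, (u²⁹)²⁵ = u⁵, (u²⁹)²⁶ = u⁴, (u²⁹)²⁷ = u³, (u²⁹)²⁸ = u², (u²⁹)²⁹ = u, (u²⁹)³⁰ = e.
The smallest positive k with (u²⁹)ᵏ = e is 30.

Answer: 30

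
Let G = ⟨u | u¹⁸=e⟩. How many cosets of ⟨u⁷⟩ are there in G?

First find ord(u⁷) by computing successive powers:
  (u⁷)¹ = u⁷, (u⁷)² = u¹⁴, (u⁷)³ = u³, (u⁷)⁴ = u¹⁰, (u⁷)⁵ = u¹⁷, (u⁷)⁶ = u⁶, (u⁷)⁷ = u¹³, (u⁷)⁸ = u², (u⁷)⁹ = u⁹, (u⁷)¹⁰ = u¹⁶, (u⁷)¹¹ = u⁵, (u⁷)¹² = u¹², (u⁷)¹³ = u, (u⁷)¹⁴ = u⁸, (u⁷)¹⁵ = u¹⁵, (u⁷)¹⁶ = u⁴, (u⁷)¹⁷ = u¹¹, (u⁷)¹⁸ = e.
So |⟨u⁷⟩| = ord(u⁷) = 18. With |G| = 18, by Lagrange [G : ⟨u⁷⟩] = 18/18 = 1.

Answer: 1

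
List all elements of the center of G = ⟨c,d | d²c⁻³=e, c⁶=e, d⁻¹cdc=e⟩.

An element z ∈ Z(G) iff z commutes with every generator.
For example c³ is central: (c³)·c = c⁴ = c·(c³); (c³)·d = d⁻¹ = d·(c³).
Whereas c ∉ Z(G) since c·d = cd ≠ c²d⁻¹ = d·c.
Checking each of the 12 elements this way gives Z(G) = {e, c³}, of order 2.

Answer: {e, c³}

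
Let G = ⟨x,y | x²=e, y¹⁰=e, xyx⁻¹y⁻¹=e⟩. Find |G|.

Enumerate words in the generators, reducing via the relations: the distinct elements are
  {e, x, y, xy, y², y³, y⁴, y⁵, y⁶, y⁷, y⁸, y⁹, xy², xy³, xy⁴, xy⁵, xy⁶, xy⁷, xy⁸, xy⁹}.
No further products give new elements, so |G| = 20.

Answer: 20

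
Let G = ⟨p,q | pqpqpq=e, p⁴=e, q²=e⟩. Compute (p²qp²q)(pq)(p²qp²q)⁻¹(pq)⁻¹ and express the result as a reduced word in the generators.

[(p²qp²q), (pq)] = (p²qp²q)·(pq)·(p²qp²q)⁻¹·(pq)⁻¹.
  (p²qp²q) · (pq) = pqp²
  (pqp²) · (p²qp²q) = p³q
  (p³q) · (qp³) = p²

Answer: p²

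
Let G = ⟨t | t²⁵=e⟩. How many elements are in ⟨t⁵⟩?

|⟨t⁵⟩| equals the order of t⁵. Compute successive powers until reaching e:
  (t⁵)¹ = t⁵, (t⁵)² = t¹⁰, (t⁵)³ = t¹⁵, (t⁵)⁴ = t²⁰, (t⁵)⁵ = e.
The smallest positive k with (t⁵)ᵏ = e is 5, so |⟨t⁵⟩| = 5.

Answer: 5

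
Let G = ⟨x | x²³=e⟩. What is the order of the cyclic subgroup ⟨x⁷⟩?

|⟨x⁷⟩| equals the order of x⁷. Compute successive powers until reaching e:
  (x⁷)¹ = x⁷, (x⁷)² = x¹⁴, (x⁷)³ = x²¹, (x⁷)⁴ = x⁵, (x⁷)⁵ = x¹², (x⁷)⁶ = x¹⁹, (x⁷)⁷ = x³, (x⁷)⁸ = x¹⁰, (x⁷)⁹ = x¹⁷, (x⁷)¹⁰ = x, (x⁷)¹¹ = x⁸, (x⁷)¹² = x¹⁵, (x⁷)¹³ = x²², (x⁷)¹⁴ = x⁶, (x⁷)¹⁵ = x¹³, (x⁷)¹⁶ = x²⁰, (x⁷)¹⁷ = x⁴, (x⁷)¹⁸ = x¹¹, (x⁷)¹⁹ = x¹⁸, (x⁷)²⁰ = x², (x⁷)²¹ = x⁹, (x⁷)²² = x¹⁶, (x⁷)²³ = e.
The smallest positive k with (x⁷)ᵏ = e is 23, so |⟨x⁷⟩| = 23.

Answer: 23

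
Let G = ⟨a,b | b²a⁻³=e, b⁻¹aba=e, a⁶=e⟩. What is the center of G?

An element z ∈ Z(G) iff z commutes with every generator.
For example a³ is central: (a³)·a = a⁴ = a·(a³); (a³)·b = b⁻¹ = b·(a³).
Whereas a ∉ Z(G) since a·b = ab ≠ a²b⁻¹ = b·a.
Checking each of the 12 elements this way gives Z(G) = {e, a³}, of order 2.

Answer: {e, a³}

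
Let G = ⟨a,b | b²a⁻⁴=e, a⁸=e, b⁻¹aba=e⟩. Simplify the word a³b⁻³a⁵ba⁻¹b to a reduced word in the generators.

Multiply left to right, reducing at each step:
  (a³) · b⁻³ = a³b
  (a³b) · a⁵ = a²b⁻¹
  (a²b⁻¹) · b = a²
  (a²) · a⁻¹ = a
  a · b = ab

Answer: ab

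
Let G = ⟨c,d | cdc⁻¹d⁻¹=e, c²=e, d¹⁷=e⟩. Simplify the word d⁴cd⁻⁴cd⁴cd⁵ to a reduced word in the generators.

Multiply left to right, reducing at each step:
  (d⁴) · c = cd⁴
  (cd⁴) · d⁻⁴ = c
  c · c = e
  e · d⁴ = d⁴
  (d⁴) · c = cd⁴
  (cd⁴) · d⁵ = cd⁹

Answer: cd⁹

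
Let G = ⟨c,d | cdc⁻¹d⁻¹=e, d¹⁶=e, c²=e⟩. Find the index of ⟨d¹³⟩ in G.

First find ord(d¹³) by computing successive powers:
  (d¹³)¹ = d¹³, (d¹³)² = d¹⁰, (d¹³)³ = d⁷, (d¹³)⁴ = d⁴, (d¹³)⁵ = d, (d¹³)⁶ = d¹⁴, (d¹³)⁷ = d¹¹, (d¹³)⁸ = d⁸, (d¹³)⁹ = d⁵, (d¹³)¹⁰ = d², (d¹³)¹¹ = d¹⁵, (d¹³)¹² = d¹², (d¹³)¹³ = d⁹, (d¹³)¹⁴ = d⁶, (d¹³)¹⁵ = d³, (d¹³)¹⁶ = e.
So |⟨d¹³⟩| = ord(d¹³) = 16. With |G| = 32, by Lagrange [G : ⟨d¹³⟩] = 32/16 = 2.

Answer: 2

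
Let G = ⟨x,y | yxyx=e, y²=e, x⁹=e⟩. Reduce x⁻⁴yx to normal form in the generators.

Multiply left to right, reducing at each step:
  (x⁵) · y = x⁵y
  (x⁵y) · x = x⁴y

Answer: x⁴y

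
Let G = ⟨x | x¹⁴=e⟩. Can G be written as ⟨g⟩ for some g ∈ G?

|G| = 14. The element x has order 14 (its powers give 14 distinct elements), so ⟨x⟩ = G and G is cyclic.

Answer: Yes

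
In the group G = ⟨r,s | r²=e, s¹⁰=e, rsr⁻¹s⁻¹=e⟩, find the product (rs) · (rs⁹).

Compute (rs) · (rs⁹) by multiplying left to right and reducing via the relations at each step:
  (rs) · r = s
  s · s⁹ = e

Answer: e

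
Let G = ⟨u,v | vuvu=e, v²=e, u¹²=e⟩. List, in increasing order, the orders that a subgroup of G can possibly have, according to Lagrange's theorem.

|G| = 24 = 2³ · 3. By Lagrange's theorem the order of any subgroup divides 24; the divisors of 24 are 1, 2, 3, 4, 6, 8, 12, 24.

Answer: 1, 2, 3, 4, 6, 8, 12, 24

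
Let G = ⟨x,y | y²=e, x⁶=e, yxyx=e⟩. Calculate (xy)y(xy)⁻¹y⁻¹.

[(xy), y] = (xy)·y·(xy)⁻¹·y⁻¹.
  (xy) · y = x
  x · (xy) = x²y
  (x²y) · y = x²

Answer: x²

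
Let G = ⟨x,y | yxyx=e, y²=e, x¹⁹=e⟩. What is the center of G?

An element z ∈ Z(G) iff z commutes with every generator.
For example e is central: e·x = x = x·e; e·y = y = y·e.
Whereas x ∉ Z(G) since x·y = xy ≠ x¹⁸y = y·x.
Checking each of the 38 elements this way gives Z(G) = {e}, of order 1.

Answer: {e}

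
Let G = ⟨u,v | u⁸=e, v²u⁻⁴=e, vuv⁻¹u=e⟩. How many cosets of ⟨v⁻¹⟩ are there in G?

First find ord(v⁻¹) by computing successive powers:
  (v⁻¹)¹ = v⁻¹, (v⁻¹)² = u⁴, (v⁻¹)³ = v, (v⁻¹)⁴ = e.
So |⟨v⁻¹⟩| = ord(v⁻¹) = 4. With |G| = 16, by Lagrange [G : ⟨v⁻¹⟩] = 16/4 = 4.

Answer: 4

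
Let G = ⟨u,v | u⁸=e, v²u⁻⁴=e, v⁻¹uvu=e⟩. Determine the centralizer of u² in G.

⟨u²⟩ ⊆ C_G(u²) since powers of u² commute with u²; so |C_G(u²)| ≥ |⟨u²⟩| = 4.
By orbit–stabilizer, |C_G(u²)| = |G| / |conj. class of u²| = 16 / 2 = 8.
The 8 elements commuting with u² are {e, u, u², u³, u⁴, u⁵, u⁶, u⁷}.

Answer: {e, u, u², u³, u⁴, u⁵, u⁶, u⁷}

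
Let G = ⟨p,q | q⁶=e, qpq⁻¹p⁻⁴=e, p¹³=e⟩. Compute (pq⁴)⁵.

Compute successive powers of (pq⁴), reducing at each step:
  (pq⁴)²: (pq⁴) · p = p¹⁰q⁴;   (p¹⁰q⁴) · q⁴ = p¹⁰q²
  (pq⁴)³: (p¹⁰q²) · p = q²;   (q²) · q⁴ = e
  (pq⁴)⁴: e · p = p;   p · q⁴ = pq⁴
  (pq⁴)⁵: (pq⁴) · p = p¹⁰q⁴;   (p¹⁰q⁴) · q⁴ = p¹⁰q²

Answer: p¹⁰q²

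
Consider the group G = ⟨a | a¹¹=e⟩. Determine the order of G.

G is generated by a single element, so G is cyclic. The relator gives a¹¹ = e and no smaller power is forced to be e, so the 11 powers {a, e, a², a³, a⁴, a⁵, a⁶, a⁷, a⁸, a⁹, a¹⁰} are distinct. Hence |G| = 11.

Answer: 11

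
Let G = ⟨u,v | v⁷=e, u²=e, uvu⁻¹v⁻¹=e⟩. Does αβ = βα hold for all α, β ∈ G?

Each pair of generators commutes: u·v = uv = v·u. Since the generators pairwise commute, every element of G commutes with every other, so G is abelian.

Answer: Yes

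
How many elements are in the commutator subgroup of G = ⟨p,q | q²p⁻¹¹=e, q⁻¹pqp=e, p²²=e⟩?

G' = [G, G] is generated by all commutators. The generator-pair commutators are: [p, q] = p².
The subgroup they normally generate is {e, p², p⁴, p⁶, p⁸, p¹⁰, p¹², p¹⁴, p¹⁶, p¹⁸, p²⁰}, of order 11.
Check: |G/G'| = 44/11 = 4 is the order of the abelianisation.

Answer: 11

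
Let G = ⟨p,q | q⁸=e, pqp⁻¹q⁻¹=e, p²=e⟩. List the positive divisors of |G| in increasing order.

|G| = 16 = 2⁴. By Lagrange's theorem the order of any subgroup divides 16; the divisors of 16 are 1, 2, 4, 8, 16.

Answer: 1, 2, 4, 8, 16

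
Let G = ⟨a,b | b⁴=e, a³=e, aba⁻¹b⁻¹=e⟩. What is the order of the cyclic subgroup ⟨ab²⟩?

|⟨ab²⟩| equals the order of ab². Compute successive powers until reaching e:
  (ab²)¹ = ab², (ab²)² = a², (ab²)³ = b², (ab²)⁴ = a, (ab²)⁵ = a²b², (ab²)⁶ = e.
The smallest positive k with (ab²)ᵏ = e is 6, so |⟨ab²⟩| = 6.

Answer: 6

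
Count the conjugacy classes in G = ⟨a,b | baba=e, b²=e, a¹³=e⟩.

The conjugacy classes (representative and size) are:
  [e] (size 1), [a¹²] (size 2), [a¹¹] (size 2), [a³] (size 2), [a⁴] (size 2), [a⁸] (size 2), [a⁶] (size 2), [b] (size 13).
Class equation: 1 + 2 + 2 + 2 + 2 + 2 + 2 + 13 = 26 = |G|. So G has 8 conjugacy classes.

Answer: 8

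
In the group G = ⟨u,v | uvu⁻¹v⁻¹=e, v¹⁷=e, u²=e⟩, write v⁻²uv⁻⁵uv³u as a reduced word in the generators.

Multiply left to right, reducing at each step:
  (v¹⁵) · u = uv¹⁵
  (uv¹⁵) · v⁻⁵ = uv¹⁰
  (uv¹⁰) · u = v¹⁰
  (v¹⁰) · v³ = v¹³
  (v¹³) · u = uv¹³

Answer: uv¹³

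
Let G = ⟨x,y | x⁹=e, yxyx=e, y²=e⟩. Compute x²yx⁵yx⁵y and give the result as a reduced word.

Multiply left to right, reducing at each step:
  (x²) · y = x²y
  (x²y) · x⁵ = x⁶y
  (x⁶y) · y = x⁶
  (x⁶) · x⁵ = x²
  (x²) · y = x²y

Answer: x²y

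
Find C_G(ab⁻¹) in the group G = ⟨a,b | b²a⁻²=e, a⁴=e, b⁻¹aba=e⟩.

⟨ab⁻¹⟩ ⊆ C_G(ab⁻¹) since powers of ab⁻¹ commute with ab⁻¹; so |C_G(ab⁻¹)| ≥ |⟨ab⁻¹⟩| = 4.
By orbit–stabilizer, |C_G(ab⁻¹)| = |G| / |conj. class of ab⁻¹| = 8 / 2 = 4.
The 4 elements commuting with ab⁻¹ are {e, a², ab, ab⁻¹}.

Answer: {e, a², ab, ab⁻¹}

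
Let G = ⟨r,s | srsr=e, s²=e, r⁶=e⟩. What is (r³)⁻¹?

The order of (r³) is 2 (smallest k with (r³)ᵏ = e), so (r³)⁻¹ = (r³)¹ = r³.
Check: (r³) · (r³) → (r³) · r³ = e, giving e as required.

Answer: r³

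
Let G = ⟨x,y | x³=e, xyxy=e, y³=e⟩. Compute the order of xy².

Compute successive powers until reaching e:
  (xy²)¹ = xy², (xy²)² = yx², (xy²)³ = e.
The smallest positive k with (xy²)ᵏ = e is 3.

Answer: 3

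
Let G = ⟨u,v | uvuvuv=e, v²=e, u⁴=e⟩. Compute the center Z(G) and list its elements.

An element z ∈ Z(G) iff z commutes with every generator.
For example e is central: e·u = u = u·e; e·v = v = v·e.
Whereas u ∉ Z(G) since u·v = uv ≠ vu = v·u.
Checking each of the 24 elements this way gives Z(G) = {e}, of order 1.

Answer: {e}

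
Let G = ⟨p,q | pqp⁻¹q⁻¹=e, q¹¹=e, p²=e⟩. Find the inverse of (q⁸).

The order of (q⁸) is 11 (smallest k with (q⁸)ᵏ = e), so (q⁸)⁻¹ = (q⁸)¹⁰ = q³.
Check: (q⁸) · (q³) → (q⁸) · q³ = e, giving e as required.

Answer: q³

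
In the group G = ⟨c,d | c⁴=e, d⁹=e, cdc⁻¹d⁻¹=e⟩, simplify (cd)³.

Compute successive powers of (cd), reducing at each step:
  (cd)²: (cd) · c = c²d;   (c²d) · d = c²d²
  (cd)³: (c²d²) · c = c³d²;   (c³d²) · d = c³d³

Answer: c³d³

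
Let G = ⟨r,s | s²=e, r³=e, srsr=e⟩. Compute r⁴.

Compute successive powers of r, reducing at each step:
  r²: r · r = r²
  r³: (r²) · r = e
  r⁴: e · r = r

Answer: r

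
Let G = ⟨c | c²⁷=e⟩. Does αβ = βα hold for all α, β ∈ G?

G has a single generator, so G is cyclic and hence abelian.

Answer: Yes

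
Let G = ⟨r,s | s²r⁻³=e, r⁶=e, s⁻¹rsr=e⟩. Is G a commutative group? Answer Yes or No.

r·s = rs but s·r = r²s⁻¹, so r·s ≠ s·r and G is not abelian.

Answer: No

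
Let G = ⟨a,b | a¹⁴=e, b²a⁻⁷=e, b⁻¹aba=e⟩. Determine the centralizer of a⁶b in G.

⟨a⁶b⟩ ⊆ C_G(a⁶b) since powers of a⁶b commute with a⁶b; so |C_G(a⁶b)| ≥ |⟨a⁶b⟩| = 4.
By orbit–stabilizer, |C_G(a⁶b)| = |G| / |conj. class of a⁶b| = 28 / 7 = 4.
The 4 elements commuting with a⁶b are {e, a⁷, a⁶b, a⁶b⁻¹}.

Answer: {e, a⁷, a⁶b, a⁶b⁻¹}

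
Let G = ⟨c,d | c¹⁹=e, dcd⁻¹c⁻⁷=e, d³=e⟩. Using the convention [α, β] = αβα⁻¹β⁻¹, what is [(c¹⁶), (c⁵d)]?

[(c¹⁶), (c⁵d)] = (c¹⁶)·(c⁵d)·(c¹⁶)⁻¹·(c⁵d)⁻¹.
  (c¹⁶) · (c⁵d) = c²d
  (c²d) · (c³) = c⁴d
  (c⁴d) · (c²d²) = c¹⁸

Answer: c¹⁸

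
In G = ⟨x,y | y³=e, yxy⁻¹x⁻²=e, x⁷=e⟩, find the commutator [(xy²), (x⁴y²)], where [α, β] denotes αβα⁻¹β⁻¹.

[(xy²), (x⁴y²)] = (xy²)·(x⁴y²)·(xy²)⁻¹·(x⁴y²)⁻¹.
  (xy²) · (x⁴y²) = x³y
  (x³y) · (x⁵y) = x⁶y²
  (x⁶y²) · (x⁶y) = x²

Answer: x²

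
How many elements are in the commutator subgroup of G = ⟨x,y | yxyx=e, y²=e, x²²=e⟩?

G' = [G, G] is generated by all commutators. The generator-pair commutators are: [x, y] = x².
The subgroup they normally generate is {e, x², x⁴, x⁶, x⁸, x¹⁰, x¹², x¹⁴, x¹⁶, x¹⁸, x²⁰}, of order 11.
Check: |G/G'| = 44/11 = 4 is the order of the abelianisation.

Answer: 11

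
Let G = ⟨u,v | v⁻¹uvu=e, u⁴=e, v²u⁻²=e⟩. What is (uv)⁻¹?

The order of (uv) is 4 (smallest k with (uv)ᵏ = e), so (uv)⁻¹ = (uv)³ = uv⁻¹.
Check: (uv) · (uv⁻¹) → (uv) · u = v;   v · v⁻¹ = e, giving e as required.

Answer: uv⁻¹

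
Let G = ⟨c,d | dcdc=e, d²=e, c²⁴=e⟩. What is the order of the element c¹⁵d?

Compute successive powers until reaching e:
  (c¹⁵d)¹ = c¹⁵d, (c¹⁵d)² = e.
The smallest positive k with (c¹⁵d)ᵏ = e is 2.

Answer: 2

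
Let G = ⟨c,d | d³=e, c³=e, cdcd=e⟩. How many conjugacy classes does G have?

The conjugacy classes (representative and size) are:
  [e] (size 1), [dc²] (size 4), [d²c] (size 4), [c²d²] (size 3).
Class equation: 1 + 4 + 4 + 3 = 12 = |G|. So G has 4 conjugacy classes.

Answer: 4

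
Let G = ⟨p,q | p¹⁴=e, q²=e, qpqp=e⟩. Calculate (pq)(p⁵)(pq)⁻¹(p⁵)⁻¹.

[(pq), (p⁵)] = (pq)·(p⁵)·(pq)⁻¹·(p⁵)⁻¹.
  (pq) · (p⁵) = p¹⁰q
  (p¹⁰q) · (pq) = p⁹
  (p⁹) · (p⁹) = p⁴

Answer: p⁴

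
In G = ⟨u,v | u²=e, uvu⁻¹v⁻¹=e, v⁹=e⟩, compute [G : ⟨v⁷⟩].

First find ord(v⁷) by computing successive powers:
  (v⁷)¹ = v⁷, (v⁷)² = v⁵, (v⁷)³ = v³, (v⁷)⁴ = v, (v⁷)⁵ = v⁸, (v⁷)⁶ = v⁶, (v⁷)⁷ = v⁴, (v⁷)⁸ = v², (v⁷)⁹ = e.
So |⟨v⁷⟩| = ord(v⁷) = 9. With |G| = 18, by Lagrange [G : ⟨v⁷⟩] = 18/9 = 2.

Answer: 2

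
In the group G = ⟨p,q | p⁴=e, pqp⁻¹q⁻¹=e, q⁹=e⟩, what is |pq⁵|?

Compute successive powers until reaching e:
  (pq⁵)¹ = pq⁵, (pq⁵)² = p²q, (pq⁵)³ = p³q⁶, (pq⁵)⁴ = q², (pq⁵)⁵ = pq⁷, (pq⁵)⁶ = p²q³, (pq⁵)⁷ = p³q⁸, (pq⁵)⁸ = q⁴, (pq⁵)⁹ = p, (pq⁵)¹⁰ = p²q⁵, (pq⁵)¹¹ = p³q, (pq⁵)¹² = q⁶, (pq⁵)¹³ = pq², (pq⁵)¹⁴ = p²q⁷, (pq⁵)¹⁵ = p³q³, (pq⁵)¹⁶ = q⁸, (pq⁵)¹⁷ = pq⁴, (pq⁵)¹⁸ = p², (pq⁵)¹⁹ = p³q⁵, (pq⁵)²⁰ = q, (pq⁵)²¹ = pq⁶, (pq⁵)²² = p²q², (pq⁵)²³ = p³q⁷, (pq⁵)²⁴ = q³, (pq⁵)²⁵ = pq⁸, (pq⁵)²⁶ = p²q⁴, (pq⁵)²⁷ = p³, (pq⁵)²⁸ = q⁵, (pq⁵)²⁹ = pq, (pq⁵)³⁰ = p²q⁶, (pq⁵)³¹ = p³q², (pq⁵)³² = q⁷, (pq⁵)³³ = pq³, (pq⁵)³⁴ = p²q⁸, (pq⁵)³⁵ = p³q⁴, (pq⁵)³⁶ = e.
The smallest positive k with (pq⁵)ᵏ = e is 36.

Answer: 36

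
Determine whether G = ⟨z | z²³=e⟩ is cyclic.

|G| = 23. The element z has order 23 (its powers give 23 distinct elements), so ⟨z⟩ = G and G is cyclic.

Answer: Yes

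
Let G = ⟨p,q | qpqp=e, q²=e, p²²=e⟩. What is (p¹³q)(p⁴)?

Compute (p¹³q) · (p⁴) by multiplying left to right and reducing via the relations at each step:
  (p¹³q) · p⁴ = p⁹q

Answer: p⁹q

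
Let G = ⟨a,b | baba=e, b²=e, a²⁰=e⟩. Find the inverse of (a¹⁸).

The order of (a¹⁸) is 10 (smallest k with (a¹⁸)ᵏ = e), so (a¹⁸)⁻¹ = (a¹⁸)⁹ = a².
Check: (a¹⁸) · (a²) → (a¹⁸) · a² = e, giving e as required.

Answer: a²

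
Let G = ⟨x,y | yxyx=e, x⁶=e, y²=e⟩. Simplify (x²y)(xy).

Compute (x²y) · (xy) by multiplying left to right and reducing via the relations at each step:
  (x²y) · x = xy
  (xy) · y = x

Answer: x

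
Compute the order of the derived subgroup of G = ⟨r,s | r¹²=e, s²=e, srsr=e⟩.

G' = [G, G] is generated by all commutators. The generator-pair commutators are: [r, s] = r².
The subgroup they normally generate is {e, r², r⁴, r⁶, r⁸, r¹⁰}, of order 6.
Check: |G/G'| = 24/6 = 4 is the order of the abelianisation.

Answer: 6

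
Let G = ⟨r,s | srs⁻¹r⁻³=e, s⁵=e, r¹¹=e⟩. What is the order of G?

Enumerate words in the generators, reducing via the relations: the distinct elements are
  {e, r, s, rs, r², r³, r⁴, r⁵, r⁶, r⁷, r⁸, r⁹, s², s³, s⁴, rs², rs³, rs⁴, r²s, r³s, r¹⁰, r⁴s, r⁵s, r⁶s, r⁷s, r⁸s, r⁹s, r²s², r²s³, r²s⁴, r³s², r³s³, r³s⁴, r¹⁰s, r⁴s², r⁴s³, r⁴s⁴, r⁵s², r⁵s³, r⁵s⁴, r⁶s², r⁶s³, r⁶s⁴, r⁷s², r⁷s³, r⁷s⁴, r⁸s², r⁸s³, r⁸s⁴, r⁹s², r⁹s³, r⁹s⁴, r¹⁰s², r¹⁰s³, r¹⁰s⁴}.
No further products give new elements, so |G| = 55.

Answer: 55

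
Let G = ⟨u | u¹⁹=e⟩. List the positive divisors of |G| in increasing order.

|G| = 19 = 19. By Lagrange's theorem the order of any subgroup divides 19; the divisors of 19 are 1, 19.

Answer: 1, 19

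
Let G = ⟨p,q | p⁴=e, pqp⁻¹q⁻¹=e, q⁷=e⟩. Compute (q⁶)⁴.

Compute successive powers of (q⁶), reducing at each step:
  (q⁶)²: (q⁶) · q⁶ = q⁵
  (q⁶)³: (q⁵) · q⁶ = q⁴
  (q⁶)⁴: (q⁴) · q⁶ = q³

Answer: q³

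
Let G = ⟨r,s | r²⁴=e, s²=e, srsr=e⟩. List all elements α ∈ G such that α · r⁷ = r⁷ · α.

⟨r⁷⟩ ⊆ C_G(r⁷) since powers of r⁷ commute with r⁷; so |C_G(r⁷)| ≥ |⟨r⁷⟩| = 24.
By orbit–stabilizer, |C_G(r⁷)| = |G| / |conj. class of r⁷| = 48 / 2 = 24.
The 24 elements commuting with r⁷ are {e, r, r², r³, r⁴, r⁵, r⁶, r⁷, r⁸, r⁹, r¹⁰, r¹¹, r¹², r¹³, r¹⁴, r¹⁵, r¹⁶, r¹⁷, r¹⁸, r¹⁹, r²⁰, r²¹, r²², r²³}.

Answer: {e, r, r², r³, r⁴, r⁵, r⁶, r⁷, r⁸, r⁹, r¹⁰, r¹¹, r¹², r¹³, r¹⁴, r¹⁵, r¹⁶, r¹⁷, r¹⁸, r¹⁹, r²⁰, r²¹, r²², r²³}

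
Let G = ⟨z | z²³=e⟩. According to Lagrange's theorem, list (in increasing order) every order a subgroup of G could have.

|G| = 23 = 23. By Lagrange's theorem the order of any subgroup divides 23; the divisors of 23 are 1, 23.

Answer: 1, 23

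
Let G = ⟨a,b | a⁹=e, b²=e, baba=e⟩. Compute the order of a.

Compute successive powers until reaching e:
  a¹ = a, a² = a², a³ = a³, a⁴ = a⁴, a⁵ = a⁵, a⁶ = a⁶, a⁷ = a⁷, a⁸ = a⁸, a⁹ = e.
The smallest positive k with aᵏ = e is 9.

Answer: 9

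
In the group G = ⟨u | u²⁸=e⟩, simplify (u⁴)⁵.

Compute successive powers of (u⁴), reducing at each step:
  (u⁴)²: (u⁴) · u⁴ = u⁸
  (u⁴)³: (u⁸) · u⁴ = u¹²
  (u⁴)⁴: (u¹²) · u⁴ = u¹⁶
  (u⁴)⁵: (u¹⁶) · u⁴ = u²⁰

Answer: u²⁰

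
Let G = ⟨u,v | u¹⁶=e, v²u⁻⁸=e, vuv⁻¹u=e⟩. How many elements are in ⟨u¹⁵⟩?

|⟨u¹⁵⟩| equals the order of u¹⁵. Compute successive powers until reaching e:
  (u¹⁵)¹ = u¹⁵, (u¹⁵)² = u¹⁴, (u¹⁵)³ = u¹³, (u¹⁵)⁴ = u¹², (u¹⁵)⁵ = u¹¹, (u¹⁵)⁶ = u¹⁰, (u¹⁵)⁷ = u⁹, (u¹⁵)⁸ = u⁸, (u¹⁵)⁹ = u⁷, (u¹⁵)¹⁰ = u⁶, (u¹⁵)¹¹ = u⁵, (u¹⁵)¹² = u⁴, (u¹⁵)¹³ = u³, (u¹⁵)¹⁴ = u², (u¹⁵)¹⁵ = u, (u¹⁵)¹⁶ = e.
The smallest positive k with (u¹⁵)ᵏ = e is 16, so |⟨u¹⁵⟩| = 16.

Answer: 16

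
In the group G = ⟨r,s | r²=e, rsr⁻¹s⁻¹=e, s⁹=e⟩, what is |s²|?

Compute successive powers until reaching e:
  (s²)¹ = s², (s²)² = s⁴, (s²)³ = s⁶, (s²)⁴ = s⁸, (s²)⁵ = s, (s²)⁶ = s³, (s²)⁷ = s⁵, (s²)⁸ = s⁷, (s²)⁹ = e.
The smallest positive k with (s²)ᵏ = e is 9.

Answer: 9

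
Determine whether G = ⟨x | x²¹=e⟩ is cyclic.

|G| = 21. The element x has order 21 (its powers give 21 distinct elements), so ⟨x⟩ = G and G is cyclic.

Answer: Yes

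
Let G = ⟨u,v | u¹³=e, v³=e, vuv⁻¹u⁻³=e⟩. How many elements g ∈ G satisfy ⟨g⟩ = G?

⟨g⟩ = G would require ord(g) = |G| = 39, but the maximum element order in G is 13 < 39. So G is not cyclic and no single element generates it: the count is 0.

Answer: 0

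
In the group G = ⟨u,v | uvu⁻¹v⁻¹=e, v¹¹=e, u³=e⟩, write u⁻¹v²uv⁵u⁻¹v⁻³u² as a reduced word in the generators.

Multiply left to right, reducing at each step:
  (u²) · v² = u²v²
  (u²v²) · u = v²
  (v²) · v⁵ = v⁷
  (v⁷) · u⁻¹ = u²v⁷
  (u²v⁷) · v⁻³ = u²v⁴
  (u²v⁴) · u² = uv⁴

Answer: uv⁴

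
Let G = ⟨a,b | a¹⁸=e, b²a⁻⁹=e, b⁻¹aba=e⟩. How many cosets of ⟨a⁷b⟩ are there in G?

First find ord(a⁷b) by computing successive powers:
  (a⁷b)¹ = a⁷b, (a⁷b)² = a⁹, (a⁷b)³ = a⁷b⁻¹, (a⁷b)⁴ = e.
So |⟨a⁷b⟩| = ord(a⁷b) = 4. With |G| = 36, by Lagrange [G : ⟨a⁷b⟩] = 36/4 = 9.

Answer: 9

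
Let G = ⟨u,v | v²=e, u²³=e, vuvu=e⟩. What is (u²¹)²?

Compute successive powers of (u²¹), reducing at each step:
  (u²¹)²: (u²¹) · u²¹ = u¹⁹

Answer: u¹⁹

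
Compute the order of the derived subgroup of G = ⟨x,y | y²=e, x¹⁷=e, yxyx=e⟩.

G' = [G, G] is generated by all commutators. The generator-pair commutators are: [x, y] = x².
The subgroup they normally generate is {e, x, x², x³, x⁴, x⁵, x⁶, x⁷, x⁸, x⁹, x¹⁰, x¹¹, x¹², x¹³, x¹⁴, x¹⁵, x¹⁶}, of order 17.
Check: |G/G'| = 34/17 = 2 is the order of the abelianisation.

Answer: 17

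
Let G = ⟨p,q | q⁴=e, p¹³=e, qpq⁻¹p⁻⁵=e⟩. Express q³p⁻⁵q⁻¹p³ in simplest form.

Multiply left to right, reducing at each step:
  (q³) · p⁻⁵ = p¹²q³
  (p¹²q³) · q⁻¹ = p¹²q²
  (p¹²q²) · p³ = p⁹q²

Answer: p⁹q²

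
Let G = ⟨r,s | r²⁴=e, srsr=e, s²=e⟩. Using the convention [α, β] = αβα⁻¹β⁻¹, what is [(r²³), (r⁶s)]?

[(r²³), (r⁶s)] = (r²³)·(r⁶s)·(r²³)⁻¹·(r⁶s)⁻¹.
  (r²³) · (r⁶s) = r⁵s
  (r⁵s) · r = r⁴s
  (r⁴s) · (r⁶s) = r²²

Answer: r²²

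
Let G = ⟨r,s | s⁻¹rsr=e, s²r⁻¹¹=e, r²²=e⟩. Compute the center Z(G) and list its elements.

An element z ∈ Z(G) iff z commutes with every generator.
For example r¹¹ is central: (r¹¹)·r = r¹² = r·(r¹¹); (r¹¹)·s = s⁻¹ = s·(r¹¹).
Whereas r ∉ Z(G) since r·s = rs ≠ r¹⁰s⁻¹ = s·r.
Checking each of the 44 elements this way gives Z(G) = {e, r¹¹}, of order 2.

Answer: {e, r¹¹}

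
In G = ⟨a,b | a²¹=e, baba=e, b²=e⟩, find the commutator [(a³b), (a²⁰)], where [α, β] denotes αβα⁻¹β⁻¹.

[(a³b), (a²⁰)] = (a³b)·(a²⁰)·(a³b)⁻¹·(a²⁰)⁻¹.
  (a³b) · (a²⁰) = a⁴b
  (a⁴b) · (a³b) = a
  a · a = a²

Answer: a²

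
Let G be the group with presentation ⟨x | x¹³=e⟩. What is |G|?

G is generated by a single element, so G is cyclic. The relator gives x¹³ = e and no smaller power is forced to be e, so the 13 powers {e, x, x², x³, x⁴, x⁵, x⁶, x⁷, x⁸, x⁹, x¹², x¹¹, x¹⁰} are distinct. Hence |G| = 13.

Answer: 13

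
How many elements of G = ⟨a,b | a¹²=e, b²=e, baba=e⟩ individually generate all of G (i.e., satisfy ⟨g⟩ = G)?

⟨g⟩ = G would require ord(g) = |G| = 24, but the maximum element order in G is 12 < 24. So G is not cyclic and no single element generates it: the count is 0.

Answer: 0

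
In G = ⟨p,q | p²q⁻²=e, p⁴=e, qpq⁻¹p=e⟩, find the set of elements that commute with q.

⟨q⟩ ⊆ C_G(q) since powers of q commute with q; so |C_G(q)| ≥ |⟨q⟩| = 4.
By orbit–stabilizer, |C_G(q)| = |G| / |conj. class of q| = 8 / 2 = 4.
The 4 elements commuting with q are {e, p², q, q⁻¹}.

Answer: {e, p², q, q⁻¹}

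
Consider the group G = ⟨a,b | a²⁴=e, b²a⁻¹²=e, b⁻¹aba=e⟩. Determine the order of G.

Enumerate words in the generators, reducing via the relations: the distinct elements are
  {a, b, e, ab, a², a³, a⁴, a⁵, a⁶, a⁷, a⁸, a⁹, a²b, a²², a²³, a²¹, a²⁰, a³b, a¹², a¹³, a¹¹, a¹⁰, a¹⁴, a¹⁵, a¹⁶, a¹⁷, a¹⁸, a¹⁹, a⁴b, a⁵b, a⁶b, a⁷b, a⁸b, a⁹b, b⁻¹, ab⁻¹, a¹¹b, a¹⁰b, a²b⁻¹, a³b⁻¹, a⁴b⁻¹, a⁵b⁻¹, a⁶b⁻¹, a⁷b⁻¹, a⁸b⁻¹, a⁹b⁻¹, a¹¹b⁻¹, a¹⁰b⁻¹}.
No further products give new elements, so |G| = 48.

Answer: 48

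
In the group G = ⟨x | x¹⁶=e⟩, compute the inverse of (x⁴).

The order of (x⁴) is 4 (smallest k with (x⁴)ᵏ = e), so (x⁴)⁻¹ = (x⁴)³ = x¹².
Check: (x⁴) · (x¹²) → (x⁴) · x¹² = e, giving e as required.

Answer: x¹²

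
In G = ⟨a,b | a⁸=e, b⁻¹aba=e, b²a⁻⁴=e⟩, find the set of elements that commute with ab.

⟨ab⟩ ⊆ C_G(ab) since powers of ab commute with ab; so |C_G(ab)| ≥ |⟨ab⟩| = 4.
By orbit–stabilizer, |C_G(ab)| = |G| / |conj. class of ab| = 16 / 4 = 4.
The 4 elements commuting with ab are {e, a⁴, ab, ab⁻¹}.

Answer: {e, a⁴, ab, ab⁻¹}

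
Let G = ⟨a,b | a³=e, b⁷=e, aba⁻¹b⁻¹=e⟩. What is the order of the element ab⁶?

Compute successive powers until reaching e:
  (ab⁶)¹ = ab⁶, (ab⁶)² = a²b⁵, (ab⁶)³ = b⁴, (ab⁶)⁴ = ab³, (ab⁶)⁵ = a²b², (ab⁶)⁶ = b, (ab⁶)⁷ = a, (ab⁶)⁸ = a²b⁶, (ab⁶)⁹ = b⁵, (ab⁶)¹⁰ = ab⁴, (ab⁶)¹¹ = a²b³, (ab⁶)¹² = b², (ab⁶)¹³ = ab, (ab⁶)¹⁴ = a², (ab⁶)¹⁵ = b⁶, (ab⁶)¹⁶ = ab⁵, (ab⁶)¹⁷ = a²b⁴, (ab⁶)¹⁸ = b³, (ab⁶)¹⁹ = ab², (ab⁶)²⁰ = a²b, (ab⁶)²¹ = e.
The smallest positive k with (ab⁶)ᵏ = e is 21.

Answer: 21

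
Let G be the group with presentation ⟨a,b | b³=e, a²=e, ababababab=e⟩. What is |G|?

Enumerate words in the generators, reducing via the relations: the distinct elements are
  {a, b, e, ab, ba, b², aba, ab², bab, b²a, abab, ab²a, baba, bab², b²ab, ababa, abab², ab²ab, bab²a, b²aba, b²ab², abab²a, ab²aba, ab²ab², babab², bab²ab, b²abab, b²ab²a, abab²ab, ab²abab, ab²ab²a, babab²a, bab²aba, bab²ab², b²abab², b²ab²ab, abab²aba, abab²ab², ab²abab², babab²ab, bab²abab, b²abab²a, b²ab²aba, abab²abab, ab²abab²a, babab²ab², bab²abab², b²abab²ab, b²ab²abab, abab²abab², ab²abab²ab, bab²abab²a, b²abab²aba, b²abab²ab², b²ab²abab², abab²abab²a, ab²abab²aba, ab²abab²ab², bab²abab²ab, abab²abab²ab}.
No further products give new elements, so |G| = 60.

Answer: 60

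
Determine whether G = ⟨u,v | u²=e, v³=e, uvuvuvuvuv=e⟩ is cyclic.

Every cyclic group is abelian. But u·v = uv while v·u = vu, so u·v ≠ v·u and G is not abelian. Hence G is not cyclic.

Answer: No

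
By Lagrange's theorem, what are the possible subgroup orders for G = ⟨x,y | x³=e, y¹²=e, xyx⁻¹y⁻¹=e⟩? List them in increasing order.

|G| = 36 = 2² · 3². By Lagrange's theorem the order of any subgroup divides 36; the divisors of 36 are 1, 2, 3, 4, 6, 9, 12, 18, 36.

Answer: 1, 2, 3, 4, 6, 9, 12, 18, 36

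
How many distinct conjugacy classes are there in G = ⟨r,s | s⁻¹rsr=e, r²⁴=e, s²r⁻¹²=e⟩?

The conjugacy classes (representative and size) are:
  [e] (size 1), [r] (size 2), [r²] (size 2), [r³] (size 2), [r⁴] (size 2), [r⁵] (size 2), [r¹⁸] (size 2), [r⁷] (size 2), [r¹⁶] (size 2), [r¹⁵] (size 2), [r¹⁴] (size 2), [r¹³] (size 2), [r¹²] (size 1), [r⁶s] (size 12), [r⁵s⁻¹] (size 12).
Class equation: 1 + 2 + 2 + 2 + 2 + 2 + 2 + 2 + 2 + 2 + 2 + 2 + 1 + 12 + 12 = 48 = |G|. So G has 15 conjugacy classes.

Answer: 15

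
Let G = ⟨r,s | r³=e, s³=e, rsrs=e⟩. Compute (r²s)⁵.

Compute successive powers of (r²s), reducing at each step:
  (r²s)²: (r²s) · r² = rs²r;   (rs²r) · s = s²r
  (r²s)³: (s²r) · r² = s²;   (s²) · s = e
  (r²s)⁴: e · r² = r²;   (r²) · s = r²s
  (r²s)⁵: (r²s) · r² = rs²r;   (rs²r) · s = s²r

Answer: s²r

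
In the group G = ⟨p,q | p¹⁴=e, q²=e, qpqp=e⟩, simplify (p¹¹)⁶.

Compute successive powers of (p¹¹), reducing at each step:
  (p¹¹)²: (p¹¹) · p¹¹ = p⁸
  (p¹¹)³: (p⁸) · p¹¹ = p⁵
  (p¹¹)⁴: (p⁵) · p¹¹ = p²
  (p¹¹)⁵: (p²) · p¹¹ = p¹³
  (p¹¹)⁶: (p¹³) · p¹¹ = p¹⁰

Answer: p¹⁰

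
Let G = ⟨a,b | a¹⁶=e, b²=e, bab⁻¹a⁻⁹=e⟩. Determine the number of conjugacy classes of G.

The conjugacy classes (representative and size) are:
  [e] (size 1), [a⁹] (size 2), [a²] (size 1), [a³] (size 2), [a⁴] (size 1), [a¹³] (size 2), [a⁶] (size 1), [a¹⁵] (size 2), [a⁸] (size 1), [a¹⁰] (size 1), [a¹²] (size 1), [a¹⁴] (size 1), [b] (size 2), [ab] (size 2), [a²b] (size 2), [a¹¹b] (size 2), [a⁴b] (size 2), [a¹³b] (size 2), [a¹⁴b] (size 2), [a¹⁵b] (size 2).
Class equation: 1 + 2 + 1 + 2 + 1 + 2 + 1 + 2 + 1 + 1 + 1 + 1 + 2 + 2 + 2 + 2 + 2 + 2 + 2 + 2 = 32 = |G|. So G has 20 conjugacy classes.

Answer: 20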